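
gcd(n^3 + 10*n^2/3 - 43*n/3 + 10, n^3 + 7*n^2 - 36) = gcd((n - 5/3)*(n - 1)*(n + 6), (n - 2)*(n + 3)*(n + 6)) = n + 6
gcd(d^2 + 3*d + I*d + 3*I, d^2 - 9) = d + 3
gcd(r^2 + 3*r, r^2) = r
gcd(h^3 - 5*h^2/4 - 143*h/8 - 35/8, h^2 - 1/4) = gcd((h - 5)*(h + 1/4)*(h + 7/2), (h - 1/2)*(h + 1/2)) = 1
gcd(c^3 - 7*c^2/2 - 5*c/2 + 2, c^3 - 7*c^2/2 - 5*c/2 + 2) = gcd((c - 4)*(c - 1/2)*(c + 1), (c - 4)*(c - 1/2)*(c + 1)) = c^3 - 7*c^2/2 - 5*c/2 + 2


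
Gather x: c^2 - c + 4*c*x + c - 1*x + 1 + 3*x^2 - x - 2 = c^2 + 3*x^2 + x*(4*c - 2) - 1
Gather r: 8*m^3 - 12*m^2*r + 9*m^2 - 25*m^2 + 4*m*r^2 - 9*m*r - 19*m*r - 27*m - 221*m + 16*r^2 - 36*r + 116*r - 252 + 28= 8*m^3 - 16*m^2 - 248*m + r^2*(4*m + 16) + r*(-12*m^2 - 28*m + 80) - 224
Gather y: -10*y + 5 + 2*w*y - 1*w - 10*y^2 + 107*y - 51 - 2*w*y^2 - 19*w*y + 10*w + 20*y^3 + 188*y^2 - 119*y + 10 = 9*w + 20*y^3 + y^2*(178 - 2*w) + y*(-17*w - 22) - 36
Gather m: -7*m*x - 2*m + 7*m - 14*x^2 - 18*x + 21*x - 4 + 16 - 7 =m*(5 - 7*x) - 14*x^2 + 3*x + 5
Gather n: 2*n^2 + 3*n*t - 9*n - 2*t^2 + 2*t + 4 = 2*n^2 + n*(3*t - 9) - 2*t^2 + 2*t + 4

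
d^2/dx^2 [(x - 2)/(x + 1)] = -6/(x + 1)^3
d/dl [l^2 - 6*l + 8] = 2*l - 6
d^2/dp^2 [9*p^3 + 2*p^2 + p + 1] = 54*p + 4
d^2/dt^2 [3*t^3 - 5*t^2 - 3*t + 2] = 18*t - 10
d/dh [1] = 0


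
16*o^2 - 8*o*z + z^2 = (-4*o + z)^2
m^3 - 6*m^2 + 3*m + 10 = (m - 5)*(m - 2)*(m + 1)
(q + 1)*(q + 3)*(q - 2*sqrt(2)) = q^3 - 2*sqrt(2)*q^2 + 4*q^2 - 8*sqrt(2)*q + 3*q - 6*sqrt(2)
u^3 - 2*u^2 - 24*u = u*(u - 6)*(u + 4)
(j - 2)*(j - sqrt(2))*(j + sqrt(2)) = j^3 - 2*j^2 - 2*j + 4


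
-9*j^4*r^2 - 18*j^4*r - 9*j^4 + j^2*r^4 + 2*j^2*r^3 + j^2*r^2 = (-3*j + r)*(3*j + r)*(j*r + j)^2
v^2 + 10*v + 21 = (v + 3)*(v + 7)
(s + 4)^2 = s^2 + 8*s + 16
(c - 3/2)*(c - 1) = c^2 - 5*c/2 + 3/2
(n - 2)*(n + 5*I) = n^2 - 2*n + 5*I*n - 10*I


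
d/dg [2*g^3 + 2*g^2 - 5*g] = 6*g^2 + 4*g - 5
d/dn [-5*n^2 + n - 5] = 1 - 10*n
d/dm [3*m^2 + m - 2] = 6*m + 1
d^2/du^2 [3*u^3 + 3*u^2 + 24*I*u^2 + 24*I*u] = 18*u + 6 + 48*I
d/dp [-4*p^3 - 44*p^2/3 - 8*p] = -12*p^2 - 88*p/3 - 8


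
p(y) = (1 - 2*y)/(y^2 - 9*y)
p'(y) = (1 - 2*y)*(9 - 2*y)/(y^2 - 9*y)^2 - 2/(y^2 - 9*y)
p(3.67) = 0.32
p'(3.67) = 0.07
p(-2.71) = 0.20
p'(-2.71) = 0.03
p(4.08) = 0.36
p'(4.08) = 0.08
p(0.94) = 0.12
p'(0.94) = 0.15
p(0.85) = 0.10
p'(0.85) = 0.18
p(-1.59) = 0.25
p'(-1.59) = 0.06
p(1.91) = 0.21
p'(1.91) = 0.07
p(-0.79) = 0.33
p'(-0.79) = 0.20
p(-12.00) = 0.10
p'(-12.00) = 0.01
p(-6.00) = 0.14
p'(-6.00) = 0.01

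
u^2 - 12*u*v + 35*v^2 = (u - 7*v)*(u - 5*v)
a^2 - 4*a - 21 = (a - 7)*(a + 3)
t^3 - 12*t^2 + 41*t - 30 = (t - 6)*(t - 5)*(t - 1)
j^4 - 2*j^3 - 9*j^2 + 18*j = j*(j - 3)*(j - 2)*(j + 3)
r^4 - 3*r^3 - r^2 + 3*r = r*(r - 3)*(r - 1)*(r + 1)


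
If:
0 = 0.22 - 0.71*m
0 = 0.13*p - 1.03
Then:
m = 0.31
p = 7.92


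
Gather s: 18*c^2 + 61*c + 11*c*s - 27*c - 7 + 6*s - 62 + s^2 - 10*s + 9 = 18*c^2 + 34*c + s^2 + s*(11*c - 4) - 60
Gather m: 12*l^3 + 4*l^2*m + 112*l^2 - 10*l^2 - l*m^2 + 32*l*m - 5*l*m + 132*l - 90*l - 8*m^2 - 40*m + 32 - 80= 12*l^3 + 102*l^2 + 42*l + m^2*(-l - 8) + m*(4*l^2 + 27*l - 40) - 48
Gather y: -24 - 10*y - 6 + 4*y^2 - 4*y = 4*y^2 - 14*y - 30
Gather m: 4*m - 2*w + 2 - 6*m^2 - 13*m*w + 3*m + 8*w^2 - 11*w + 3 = -6*m^2 + m*(7 - 13*w) + 8*w^2 - 13*w + 5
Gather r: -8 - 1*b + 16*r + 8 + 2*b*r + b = r*(2*b + 16)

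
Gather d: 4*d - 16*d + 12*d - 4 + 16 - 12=0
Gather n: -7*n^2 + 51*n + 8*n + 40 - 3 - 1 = -7*n^2 + 59*n + 36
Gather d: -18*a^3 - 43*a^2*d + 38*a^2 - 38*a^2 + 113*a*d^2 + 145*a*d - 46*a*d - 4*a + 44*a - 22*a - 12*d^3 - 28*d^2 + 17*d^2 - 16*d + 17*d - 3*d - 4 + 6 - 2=-18*a^3 + 18*a - 12*d^3 + d^2*(113*a - 11) + d*(-43*a^2 + 99*a - 2)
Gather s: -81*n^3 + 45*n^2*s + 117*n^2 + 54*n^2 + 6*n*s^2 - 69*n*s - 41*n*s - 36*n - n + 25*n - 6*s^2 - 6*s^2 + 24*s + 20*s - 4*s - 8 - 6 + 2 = -81*n^3 + 171*n^2 - 12*n + s^2*(6*n - 12) + s*(45*n^2 - 110*n + 40) - 12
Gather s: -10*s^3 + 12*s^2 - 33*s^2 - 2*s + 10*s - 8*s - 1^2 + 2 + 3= -10*s^3 - 21*s^2 + 4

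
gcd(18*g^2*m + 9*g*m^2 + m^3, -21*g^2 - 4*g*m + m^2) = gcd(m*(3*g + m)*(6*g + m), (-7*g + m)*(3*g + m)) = 3*g + m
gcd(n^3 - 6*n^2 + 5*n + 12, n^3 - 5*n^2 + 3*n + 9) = n^2 - 2*n - 3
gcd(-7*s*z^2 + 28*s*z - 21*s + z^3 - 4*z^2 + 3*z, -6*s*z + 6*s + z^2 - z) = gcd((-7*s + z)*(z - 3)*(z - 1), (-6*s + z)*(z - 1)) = z - 1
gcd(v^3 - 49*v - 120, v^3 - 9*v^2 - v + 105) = v + 3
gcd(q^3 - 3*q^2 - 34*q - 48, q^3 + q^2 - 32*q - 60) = q + 2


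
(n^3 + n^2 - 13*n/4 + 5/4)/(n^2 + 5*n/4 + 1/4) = (4*n^3 + 4*n^2 - 13*n + 5)/(4*n^2 + 5*n + 1)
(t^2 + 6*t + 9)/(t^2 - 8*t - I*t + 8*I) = (t^2 + 6*t + 9)/(t^2 - 8*t - I*t + 8*I)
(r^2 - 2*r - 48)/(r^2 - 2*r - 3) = (-r^2 + 2*r + 48)/(-r^2 + 2*r + 3)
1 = 1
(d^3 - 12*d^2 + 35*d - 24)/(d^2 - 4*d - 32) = (d^2 - 4*d + 3)/(d + 4)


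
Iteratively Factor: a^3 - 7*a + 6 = (a + 3)*(a^2 - 3*a + 2) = (a - 2)*(a + 3)*(a - 1)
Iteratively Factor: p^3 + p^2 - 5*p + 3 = (p + 3)*(p^2 - 2*p + 1) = (p - 1)*(p + 3)*(p - 1)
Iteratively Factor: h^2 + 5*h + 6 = (h + 2)*(h + 3)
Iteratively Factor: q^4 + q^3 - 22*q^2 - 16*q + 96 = (q + 3)*(q^3 - 2*q^2 - 16*q + 32) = (q - 4)*(q + 3)*(q^2 + 2*q - 8) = (q - 4)*(q - 2)*(q + 3)*(q + 4)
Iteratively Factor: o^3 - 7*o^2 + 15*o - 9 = (o - 1)*(o^2 - 6*o + 9) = (o - 3)*(o - 1)*(o - 3)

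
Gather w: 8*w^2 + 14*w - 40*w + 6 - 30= 8*w^2 - 26*w - 24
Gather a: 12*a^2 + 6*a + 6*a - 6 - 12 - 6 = 12*a^2 + 12*a - 24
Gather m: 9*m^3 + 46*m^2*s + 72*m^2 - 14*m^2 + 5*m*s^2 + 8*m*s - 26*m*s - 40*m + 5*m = 9*m^3 + m^2*(46*s + 58) + m*(5*s^2 - 18*s - 35)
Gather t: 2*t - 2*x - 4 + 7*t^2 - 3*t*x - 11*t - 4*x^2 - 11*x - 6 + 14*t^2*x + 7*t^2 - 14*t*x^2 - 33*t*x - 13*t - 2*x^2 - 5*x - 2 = t^2*(14*x + 14) + t*(-14*x^2 - 36*x - 22) - 6*x^2 - 18*x - 12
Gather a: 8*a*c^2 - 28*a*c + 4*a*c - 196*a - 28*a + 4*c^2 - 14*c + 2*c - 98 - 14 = a*(8*c^2 - 24*c - 224) + 4*c^2 - 12*c - 112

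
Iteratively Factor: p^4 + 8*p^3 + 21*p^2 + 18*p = (p + 3)*(p^3 + 5*p^2 + 6*p) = p*(p + 3)*(p^2 + 5*p + 6) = p*(p + 3)^2*(p + 2)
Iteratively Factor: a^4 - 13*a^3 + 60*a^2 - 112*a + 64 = (a - 4)*(a^3 - 9*a^2 + 24*a - 16) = (a - 4)^2*(a^2 - 5*a + 4) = (a - 4)^3*(a - 1)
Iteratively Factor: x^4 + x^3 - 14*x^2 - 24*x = (x - 4)*(x^3 + 5*x^2 + 6*x) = x*(x - 4)*(x^2 + 5*x + 6) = x*(x - 4)*(x + 2)*(x + 3)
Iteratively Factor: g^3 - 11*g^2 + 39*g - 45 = (g - 5)*(g^2 - 6*g + 9) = (g - 5)*(g - 3)*(g - 3)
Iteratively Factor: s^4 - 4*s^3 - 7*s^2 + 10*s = (s - 1)*(s^3 - 3*s^2 - 10*s) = (s - 1)*(s + 2)*(s^2 - 5*s) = s*(s - 1)*(s + 2)*(s - 5)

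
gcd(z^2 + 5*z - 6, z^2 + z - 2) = z - 1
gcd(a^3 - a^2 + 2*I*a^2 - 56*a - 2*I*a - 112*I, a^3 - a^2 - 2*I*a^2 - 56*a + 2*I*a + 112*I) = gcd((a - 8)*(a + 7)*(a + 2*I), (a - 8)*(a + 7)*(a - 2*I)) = a^2 - a - 56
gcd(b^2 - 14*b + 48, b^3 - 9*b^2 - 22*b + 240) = b^2 - 14*b + 48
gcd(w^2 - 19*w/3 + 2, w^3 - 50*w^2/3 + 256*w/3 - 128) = w - 6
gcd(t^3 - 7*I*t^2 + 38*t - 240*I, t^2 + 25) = t - 5*I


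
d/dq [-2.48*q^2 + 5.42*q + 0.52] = 5.42 - 4.96*q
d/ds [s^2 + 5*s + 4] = 2*s + 5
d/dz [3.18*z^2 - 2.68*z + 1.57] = 6.36*z - 2.68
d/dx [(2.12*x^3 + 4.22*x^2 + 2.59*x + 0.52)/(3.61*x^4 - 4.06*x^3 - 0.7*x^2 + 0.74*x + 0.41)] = (-7.6532*x^6 - 30.4684*x^5 - 12.4005*x^4 + 16.6596*x^3 + 13.877*x^2 + 4.1884*x + 0.6771)/(13.0321*x^8 - 29.3132*x^7 + 11.4296*x^6 + 11.0268*x^5 - 2.5586*x^4 - 4.3652*x^3 - 0.0264*x^2 + 0.6068*x + 0.1681)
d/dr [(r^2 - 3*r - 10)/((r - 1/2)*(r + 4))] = 2*(13*r^2 + 32*r + 82)/(4*r^4 + 28*r^3 + 33*r^2 - 56*r + 16)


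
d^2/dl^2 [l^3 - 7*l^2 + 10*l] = 6*l - 14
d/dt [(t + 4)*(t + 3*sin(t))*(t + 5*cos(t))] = -(t + 4)*(t + 3*sin(t))*(5*sin(t) - 1) + (t + 4)*(t + 5*cos(t))*(3*cos(t) + 1) + (t + 3*sin(t))*(t + 5*cos(t))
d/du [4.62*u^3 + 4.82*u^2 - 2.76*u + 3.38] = 13.86*u^2 + 9.64*u - 2.76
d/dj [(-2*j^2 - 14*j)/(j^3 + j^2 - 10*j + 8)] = 2*(j^4 + 14*j^3 + 17*j^2 - 16*j - 56)/(j^6 + 2*j^5 - 19*j^4 - 4*j^3 + 116*j^2 - 160*j + 64)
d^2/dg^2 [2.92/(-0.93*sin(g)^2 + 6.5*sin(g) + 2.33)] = (-10.102032*sin(g)^4 + 52.9542*sin(g)^3 - 133.526344*sin(g)^2 - 61.685*sin(g) + 259.394696)/(-0.93*sin(g)^2 + 6.5*sin(g) + 2.33)^3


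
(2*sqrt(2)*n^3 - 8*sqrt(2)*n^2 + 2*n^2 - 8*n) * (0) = 0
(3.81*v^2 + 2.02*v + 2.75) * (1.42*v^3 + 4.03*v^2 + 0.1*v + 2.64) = 5.4102*v^5 + 18.2227*v^4 + 12.4266*v^3 + 21.3429*v^2 + 5.6078*v + 7.26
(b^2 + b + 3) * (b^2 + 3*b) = b^4 + 4*b^3 + 6*b^2 + 9*b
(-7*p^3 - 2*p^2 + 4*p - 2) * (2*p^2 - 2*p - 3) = -14*p^5 + 10*p^4 + 33*p^3 - 6*p^2 - 8*p + 6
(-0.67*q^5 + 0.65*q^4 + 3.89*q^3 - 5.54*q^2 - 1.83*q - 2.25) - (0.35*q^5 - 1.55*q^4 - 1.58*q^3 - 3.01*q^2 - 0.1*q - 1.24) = -1.02*q^5 + 2.2*q^4 + 5.47*q^3 - 2.53*q^2 - 1.73*q - 1.01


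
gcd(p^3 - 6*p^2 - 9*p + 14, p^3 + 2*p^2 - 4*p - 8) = p + 2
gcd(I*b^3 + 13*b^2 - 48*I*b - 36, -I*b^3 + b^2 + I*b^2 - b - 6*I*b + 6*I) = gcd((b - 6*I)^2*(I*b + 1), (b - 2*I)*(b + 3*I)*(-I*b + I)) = 1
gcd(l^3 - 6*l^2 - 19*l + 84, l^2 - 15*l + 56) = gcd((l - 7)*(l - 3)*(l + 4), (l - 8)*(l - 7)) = l - 7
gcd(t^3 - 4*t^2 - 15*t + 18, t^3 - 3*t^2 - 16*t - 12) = t - 6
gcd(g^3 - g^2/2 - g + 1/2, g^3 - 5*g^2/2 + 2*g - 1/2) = g^2 - 3*g/2 + 1/2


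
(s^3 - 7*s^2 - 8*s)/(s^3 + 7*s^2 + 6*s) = (s - 8)/(s + 6)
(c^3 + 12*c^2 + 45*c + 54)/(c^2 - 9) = (c^2 + 9*c + 18)/(c - 3)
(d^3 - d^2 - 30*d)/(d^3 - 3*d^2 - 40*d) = (d - 6)/(d - 8)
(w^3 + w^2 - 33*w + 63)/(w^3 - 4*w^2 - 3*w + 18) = (w + 7)/(w + 2)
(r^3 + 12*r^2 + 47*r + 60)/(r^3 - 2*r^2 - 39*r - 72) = (r^2 + 9*r + 20)/(r^2 - 5*r - 24)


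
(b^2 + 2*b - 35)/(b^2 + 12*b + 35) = (b - 5)/(b + 5)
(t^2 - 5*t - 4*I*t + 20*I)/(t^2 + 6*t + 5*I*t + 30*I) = (t^2 - t*(5 + 4*I) + 20*I)/(t^2 + t*(6 + 5*I) + 30*I)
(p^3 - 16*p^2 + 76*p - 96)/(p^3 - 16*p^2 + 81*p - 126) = (p^2 - 10*p + 16)/(p^2 - 10*p + 21)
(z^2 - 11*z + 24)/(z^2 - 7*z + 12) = (z - 8)/(z - 4)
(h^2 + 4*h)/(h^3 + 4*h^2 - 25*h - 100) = h/(h^2 - 25)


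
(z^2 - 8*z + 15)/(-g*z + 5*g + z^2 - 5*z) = (z - 3)/(-g + z)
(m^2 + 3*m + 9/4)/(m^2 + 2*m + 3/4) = (2*m + 3)/(2*m + 1)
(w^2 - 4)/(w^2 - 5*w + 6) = (w + 2)/(w - 3)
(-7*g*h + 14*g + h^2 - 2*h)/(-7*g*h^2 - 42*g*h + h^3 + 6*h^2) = (h - 2)/(h*(h + 6))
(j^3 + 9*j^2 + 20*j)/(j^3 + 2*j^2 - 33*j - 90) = j*(j + 4)/(j^2 - 3*j - 18)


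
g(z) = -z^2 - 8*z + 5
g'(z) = -2*z - 8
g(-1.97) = 16.88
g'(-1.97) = -4.06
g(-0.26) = 7.01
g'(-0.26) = -7.48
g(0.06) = 4.52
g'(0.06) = -8.12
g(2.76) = -24.70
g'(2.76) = -13.52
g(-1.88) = 16.51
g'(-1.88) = -4.24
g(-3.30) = 20.51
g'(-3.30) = -1.40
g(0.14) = 3.86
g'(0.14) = -8.28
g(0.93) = -3.30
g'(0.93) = -9.86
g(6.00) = -79.00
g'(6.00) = -20.00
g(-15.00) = -100.00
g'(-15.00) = 22.00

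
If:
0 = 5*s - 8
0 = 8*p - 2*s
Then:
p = 2/5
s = 8/5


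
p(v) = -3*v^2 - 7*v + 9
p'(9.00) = -61.00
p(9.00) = -297.00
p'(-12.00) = 65.00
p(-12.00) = -339.00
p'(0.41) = -9.46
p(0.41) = 5.63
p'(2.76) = -23.56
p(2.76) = -33.17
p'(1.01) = -13.06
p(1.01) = -1.13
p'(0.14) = -7.84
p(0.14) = 7.96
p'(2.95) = -24.70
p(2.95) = -37.76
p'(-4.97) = 22.82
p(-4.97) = -30.31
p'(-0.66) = -3.04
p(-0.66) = 12.31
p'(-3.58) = 14.48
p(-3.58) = -4.39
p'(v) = -6*v - 7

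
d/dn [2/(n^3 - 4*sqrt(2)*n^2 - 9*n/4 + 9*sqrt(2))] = 8*(-12*n^2 + 32*sqrt(2)*n + 9)/(4*n^3 - 16*sqrt(2)*n^2 - 9*n + 36*sqrt(2))^2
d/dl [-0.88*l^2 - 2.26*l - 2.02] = -1.76*l - 2.26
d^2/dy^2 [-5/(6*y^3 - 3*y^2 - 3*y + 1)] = 30*((6*y - 1)*(6*y^3 - 3*y^2 - 3*y + 1) - 3*(-6*y^2 + 2*y + 1)^2)/(6*y^3 - 3*y^2 - 3*y + 1)^3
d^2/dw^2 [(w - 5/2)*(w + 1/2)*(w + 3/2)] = 6*w - 1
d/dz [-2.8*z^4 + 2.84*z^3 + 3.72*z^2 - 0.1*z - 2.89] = -11.2*z^3 + 8.52*z^2 + 7.44*z - 0.1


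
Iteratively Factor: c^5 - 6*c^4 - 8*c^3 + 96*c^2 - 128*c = (c - 4)*(c^4 - 2*c^3 - 16*c^2 + 32*c) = (c - 4)*(c + 4)*(c^3 - 6*c^2 + 8*c) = (c - 4)^2*(c + 4)*(c^2 - 2*c) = (c - 4)^2*(c - 2)*(c + 4)*(c)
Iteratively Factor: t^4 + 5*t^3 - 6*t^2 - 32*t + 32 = (t + 4)*(t^3 + t^2 - 10*t + 8) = (t + 4)^2*(t^2 - 3*t + 2) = (t - 2)*(t + 4)^2*(t - 1)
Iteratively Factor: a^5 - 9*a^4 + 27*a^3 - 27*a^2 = (a - 3)*(a^4 - 6*a^3 + 9*a^2) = a*(a - 3)*(a^3 - 6*a^2 + 9*a) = a*(a - 3)^2*(a^2 - 3*a) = a^2*(a - 3)^2*(a - 3)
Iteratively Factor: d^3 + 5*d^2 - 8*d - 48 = (d + 4)*(d^2 + d - 12) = (d + 4)^2*(d - 3)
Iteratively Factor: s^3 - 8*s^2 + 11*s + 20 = (s - 5)*(s^2 - 3*s - 4) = (s - 5)*(s - 4)*(s + 1)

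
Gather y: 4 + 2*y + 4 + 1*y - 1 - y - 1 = 2*y + 6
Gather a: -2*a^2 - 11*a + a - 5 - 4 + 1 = -2*a^2 - 10*a - 8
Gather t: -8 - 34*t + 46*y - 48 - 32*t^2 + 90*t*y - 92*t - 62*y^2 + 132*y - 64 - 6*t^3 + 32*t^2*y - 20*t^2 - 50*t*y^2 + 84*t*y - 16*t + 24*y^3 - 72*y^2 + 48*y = -6*t^3 + t^2*(32*y - 52) + t*(-50*y^2 + 174*y - 142) + 24*y^3 - 134*y^2 + 226*y - 120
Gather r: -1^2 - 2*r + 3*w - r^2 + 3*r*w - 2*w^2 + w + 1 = -r^2 + r*(3*w - 2) - 2*w^2 + 4*w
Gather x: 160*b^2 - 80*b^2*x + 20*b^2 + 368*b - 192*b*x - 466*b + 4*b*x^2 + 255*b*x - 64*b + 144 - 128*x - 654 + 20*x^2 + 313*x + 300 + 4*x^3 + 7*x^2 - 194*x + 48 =180*b^2 - 162*b + 4*x^3 + x^2*(4*b + 27) + x*(-80*b^2 + 63*b - 9) - 162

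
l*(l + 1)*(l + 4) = l^3 + 5*l^2 + 4*l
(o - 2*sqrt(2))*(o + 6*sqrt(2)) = o^2 + 4*sqrt(2)*o - 24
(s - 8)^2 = s^2 - 16*s + 64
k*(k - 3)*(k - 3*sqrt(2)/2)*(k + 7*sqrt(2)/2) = k^4 - 3*k^3 + 2*sqrt(2)*k^3 - 21*k^2/2 - 6*sqrt(2)*k^2 + 63*k/2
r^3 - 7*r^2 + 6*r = r*(r - 6)*(r - 1)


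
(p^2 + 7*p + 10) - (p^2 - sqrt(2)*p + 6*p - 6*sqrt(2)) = p + sqrt(2)*p + 6*sqrt(2) + 10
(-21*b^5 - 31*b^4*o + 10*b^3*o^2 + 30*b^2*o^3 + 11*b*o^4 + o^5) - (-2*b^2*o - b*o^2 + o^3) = -21*b^5 - 31*b^4*o + 10*b^3*o^2 + 30*b^2*o^3 + 2*b^2*o + 11*b*o^4 + b*o^2 + o^5 - o^3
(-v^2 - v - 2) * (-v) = v^3 + v^2 + 2*v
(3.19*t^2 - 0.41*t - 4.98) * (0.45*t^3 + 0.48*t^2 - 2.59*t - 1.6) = 1.4355*t^5 + 1.3467*t^4 - 10.6999*t^3 - 6.4325*t^2 + 13.5542*t + 7.968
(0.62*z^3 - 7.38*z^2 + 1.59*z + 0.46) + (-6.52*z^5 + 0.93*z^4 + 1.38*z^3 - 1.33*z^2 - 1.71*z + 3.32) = -6.52*z^5 + 0.93*z^4 + 2.0*z^3 - 8.71*z^2 - 0.12*z + 3.78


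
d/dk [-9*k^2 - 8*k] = -18*k - 8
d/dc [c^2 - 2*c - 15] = 2*c - 2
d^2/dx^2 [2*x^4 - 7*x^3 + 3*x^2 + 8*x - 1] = 24*x^2 - 42*x + 6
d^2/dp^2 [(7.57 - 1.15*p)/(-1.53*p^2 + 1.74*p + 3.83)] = ((27.1662 - 10.557*p)*(-1.53*p^2 + 1.74*p + 3.83) - (1.15*p - 7.57)*(3.06*p - 1.74)*(6.12*p - 3.48))/(-1.53*p^2 + 1.74*p + 3.83)^3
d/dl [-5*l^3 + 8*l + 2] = 8 - 15*l^2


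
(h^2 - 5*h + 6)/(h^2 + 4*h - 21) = (h - 2)/(h + 7)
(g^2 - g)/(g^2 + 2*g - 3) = g/(g + 3)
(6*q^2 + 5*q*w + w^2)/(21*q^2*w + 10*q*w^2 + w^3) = (2*q + w)/(w*(7*q + w))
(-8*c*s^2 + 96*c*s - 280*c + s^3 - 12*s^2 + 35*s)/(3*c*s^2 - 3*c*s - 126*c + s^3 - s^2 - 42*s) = (-8*c*s + 40*c + s^2 - 5*s)/(3*c*s + 18*c + s^2 + 6*s)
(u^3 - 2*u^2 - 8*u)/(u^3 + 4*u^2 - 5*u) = (u^2 - 2*u - 8)/(u^2 + 4*u - 5)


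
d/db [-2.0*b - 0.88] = -2.00000000000000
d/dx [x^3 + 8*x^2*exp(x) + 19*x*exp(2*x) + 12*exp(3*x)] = 8*x^2*exp(x) + 3*x^2 + 38*x*exp(2*x) + 16*x*exp(x) + 36*exp(3*x) + 19*exp(2*x)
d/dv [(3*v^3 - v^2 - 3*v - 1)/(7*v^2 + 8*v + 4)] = (21*v^4 + 48*v^3 + 49*v^2 + 6*v - 4)/(49*v^4 + 112*v^3 + 120*v^2 + 64*v + 16)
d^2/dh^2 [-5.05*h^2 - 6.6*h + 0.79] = -10.1000000000000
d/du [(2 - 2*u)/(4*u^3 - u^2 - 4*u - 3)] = 2*(-4*u^3 + u^2 + 4*u - 2*(u - 1)*(-6*u^2 + u + 2) + 3)/(-4*u^3 + u^2 + 4*u + 3)^2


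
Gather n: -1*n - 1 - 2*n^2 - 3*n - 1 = -2*n^2 - 4*n - 2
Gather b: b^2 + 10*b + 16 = b^2 + 10*b + 16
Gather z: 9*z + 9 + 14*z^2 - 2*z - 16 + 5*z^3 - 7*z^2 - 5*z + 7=5*z^3 + 7*z^2 + 2*z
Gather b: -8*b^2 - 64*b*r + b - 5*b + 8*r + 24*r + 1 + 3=-8*b^2 + b*(-64*r - 4) + 32*r + 4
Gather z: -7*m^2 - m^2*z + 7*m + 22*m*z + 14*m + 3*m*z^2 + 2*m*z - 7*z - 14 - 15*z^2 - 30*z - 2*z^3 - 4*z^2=-7*m^2 + 21*m - 2*z^3 + z^2*(3*m - 19) + z*(-m^2 + 24*m - 37) - 14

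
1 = 1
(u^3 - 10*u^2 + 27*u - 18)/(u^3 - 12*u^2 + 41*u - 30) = (u - 3)/(u - 5)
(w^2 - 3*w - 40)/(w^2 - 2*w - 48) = (w + 5)/(w + 6)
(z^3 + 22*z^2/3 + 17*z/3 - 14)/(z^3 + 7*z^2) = (3*z^3 + 22*z^2 + 17*z - 42)/(3*z^2*(z + 7))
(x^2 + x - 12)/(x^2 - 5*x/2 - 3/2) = 2*(x + 4)/(2*x + 1)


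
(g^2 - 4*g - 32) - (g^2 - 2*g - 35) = 3 - 2*g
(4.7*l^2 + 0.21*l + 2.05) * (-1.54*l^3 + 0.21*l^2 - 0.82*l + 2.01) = -7.238*l^5 + 0.6636*l^4 - 6.9669*l^3 + 9.7053*l^2 - 1.2589*l + 4.1205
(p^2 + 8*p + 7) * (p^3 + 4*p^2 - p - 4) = p^5 + 12*p^4 + 38*p^3 + 16*p^2 - 39*p - 28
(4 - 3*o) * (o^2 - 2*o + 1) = -3*o^3 + 10*o^2 - 11*o + 4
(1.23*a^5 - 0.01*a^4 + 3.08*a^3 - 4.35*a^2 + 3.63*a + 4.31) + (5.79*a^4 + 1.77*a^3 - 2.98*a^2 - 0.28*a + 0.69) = 1.23*a^5 + 5.78*a^4 + 4.85*a^3 - 7.33*a^2 + 3.35*a + 5.0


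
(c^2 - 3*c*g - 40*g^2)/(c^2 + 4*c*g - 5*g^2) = (c - 8*g)/(c - g)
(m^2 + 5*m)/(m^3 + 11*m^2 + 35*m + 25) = m/(m^2 + 6*m + 5)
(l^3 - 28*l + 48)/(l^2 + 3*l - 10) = (l^2 + 2*l - 24)/(l + 5)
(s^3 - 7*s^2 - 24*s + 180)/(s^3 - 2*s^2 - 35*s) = (s^2 - 12*s + 36)/(s*(s - 7))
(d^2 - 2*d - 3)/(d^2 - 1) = (d - 3)/(d - 1)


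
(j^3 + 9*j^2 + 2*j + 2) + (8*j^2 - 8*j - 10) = j^3 + 17*j^2 - 6*j - 8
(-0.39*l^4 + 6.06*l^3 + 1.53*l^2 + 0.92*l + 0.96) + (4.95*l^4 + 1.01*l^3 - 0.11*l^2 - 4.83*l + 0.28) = 4.56*l^4 + 7.07*l^3 + 1.42*l^2 - 3.91*l + 1.24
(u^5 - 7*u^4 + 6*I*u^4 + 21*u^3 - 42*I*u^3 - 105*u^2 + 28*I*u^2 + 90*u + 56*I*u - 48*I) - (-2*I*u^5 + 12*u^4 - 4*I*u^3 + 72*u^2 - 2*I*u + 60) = u^5 + 2*I*u^5 - 19*u^4 + 6*I*u^4 + 21*u^3 - 38*I*u^3 - 177*u^2 + 28*I*u^2 + 90*u + 58*I*u - 60 - 48*I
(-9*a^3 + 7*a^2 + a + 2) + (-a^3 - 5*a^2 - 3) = -10*a^3 + 2*a^2 + a - 1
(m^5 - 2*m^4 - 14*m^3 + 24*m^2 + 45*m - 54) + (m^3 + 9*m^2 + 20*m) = m^5 - 2*m^4 - 13*m^3 + 33*m^2 + 65*m - 54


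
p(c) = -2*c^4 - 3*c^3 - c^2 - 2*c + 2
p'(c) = -8*c^3 - 9*c^2 - 2*c - 2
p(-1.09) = 4.05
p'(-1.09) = -0.15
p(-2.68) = -45.25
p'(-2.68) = 92.71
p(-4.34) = -472.48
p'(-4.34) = 491.13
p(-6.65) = -3057.94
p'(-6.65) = 1965.93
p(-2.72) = -49.06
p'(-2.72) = 97.84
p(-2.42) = -25.09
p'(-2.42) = 63.51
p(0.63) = -0.72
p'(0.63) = -8.83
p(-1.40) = 3.39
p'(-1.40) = 5.11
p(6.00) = -3286.00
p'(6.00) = -2066.00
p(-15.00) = -91318.00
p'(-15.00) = 25003.00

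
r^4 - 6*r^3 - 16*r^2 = r^2*(r - 8)*(r + 2)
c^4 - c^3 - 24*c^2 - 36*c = c*(c - 6)*(c + 2)*(c + 3)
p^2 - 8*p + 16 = (p - 4)^2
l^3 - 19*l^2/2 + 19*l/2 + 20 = (l - 8)*(l - 5/2)*(l + 1)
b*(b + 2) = b^2 + 2*b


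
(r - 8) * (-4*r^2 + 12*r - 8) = -4*r^3 + 44*r^2 - 104*r + 64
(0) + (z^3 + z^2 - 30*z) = z^3 + z^2 - 30*z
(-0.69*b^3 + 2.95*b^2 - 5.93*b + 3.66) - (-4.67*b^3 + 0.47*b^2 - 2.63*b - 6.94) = 3.98*b^3 + 2.48*b^2 - 3.3*b + 10.6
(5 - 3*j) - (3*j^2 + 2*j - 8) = -3*j^2 - 5*j + 13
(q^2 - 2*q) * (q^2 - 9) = q^4 - 2*q^3 - 9*q^2 + 18*q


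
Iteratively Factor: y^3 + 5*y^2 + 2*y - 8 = (y + 2)*(y^2 + 3*y - 4) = (y + 2)*(y + 4)*(y - 1)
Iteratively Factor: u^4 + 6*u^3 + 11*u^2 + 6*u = (u + 1)*(u^3 + 5*u^2 + 6*u) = u*(u + 1)*(u^2 + 5*u + 6) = u*(u + 1)*(u + 3)*(u + 2)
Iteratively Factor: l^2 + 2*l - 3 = (l - 1)*(l + 3)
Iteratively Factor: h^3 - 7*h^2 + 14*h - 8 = (h - 2)*(h^2 - 5*h + 4) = (h - 2)*(h - 1)*(h - 4)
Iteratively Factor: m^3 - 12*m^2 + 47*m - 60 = (m - 3)*(m^2 - 9*m + 20) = (m - 4)*(m - 3)*(m - 5)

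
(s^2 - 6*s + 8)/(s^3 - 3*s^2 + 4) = (s - 4)/(s^2 - s - 2)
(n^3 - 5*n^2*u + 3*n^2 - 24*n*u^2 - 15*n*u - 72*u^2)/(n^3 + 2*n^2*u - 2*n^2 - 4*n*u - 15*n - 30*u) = (n^2 - 5*n*u - 24*u^2)/(n^2 + 2*n*u - 5*n - 10*u)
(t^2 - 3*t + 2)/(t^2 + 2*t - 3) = (t - 2)/(t + 3)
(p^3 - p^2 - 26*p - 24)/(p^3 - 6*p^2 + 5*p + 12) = (p^2 - 2*p - 24)/(p^2 - 7*p + 12)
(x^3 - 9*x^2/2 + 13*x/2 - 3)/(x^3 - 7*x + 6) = (x - 3/2)/(x + 3)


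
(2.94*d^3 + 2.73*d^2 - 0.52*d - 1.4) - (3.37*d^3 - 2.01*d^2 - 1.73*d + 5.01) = -0.43*d^3 + 4.74*d^2 + 1.21*d - 6.41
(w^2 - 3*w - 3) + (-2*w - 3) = w^2 - 5*w - 6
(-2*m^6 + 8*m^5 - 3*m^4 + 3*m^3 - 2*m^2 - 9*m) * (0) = 0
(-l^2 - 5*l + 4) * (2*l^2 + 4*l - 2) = -2*l^4 - 14*l^3 - 10*l^2 + 26*l - 8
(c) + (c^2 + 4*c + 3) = c^2 + 5*c + 3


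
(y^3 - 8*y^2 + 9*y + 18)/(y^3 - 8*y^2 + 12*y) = (y^2 - 2*y - 3)/(y*(y - 2))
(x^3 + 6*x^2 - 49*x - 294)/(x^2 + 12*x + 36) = (x^2 - 49)/(x + 6)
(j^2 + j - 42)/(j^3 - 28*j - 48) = (j + 7)/(j^2 + 6*j + 8)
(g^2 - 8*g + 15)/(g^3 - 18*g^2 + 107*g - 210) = (g - 3)/(g^2 - 13*g + 42)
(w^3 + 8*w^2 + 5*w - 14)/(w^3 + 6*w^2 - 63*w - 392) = (w^2 + w - 2)/(w^2 - w - 56)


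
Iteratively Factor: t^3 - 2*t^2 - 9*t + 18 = (t - 3)*(t^2 + t - 6) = (t - 3)*(t + 3)*(t - 2)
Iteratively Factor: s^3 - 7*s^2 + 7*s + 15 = (s - 3)*(s^2 - 4*s - 5) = (s - 3)*(s + 1)*(s - 5)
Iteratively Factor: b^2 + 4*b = (b + 4)*(b)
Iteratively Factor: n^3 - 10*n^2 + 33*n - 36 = (n - 4)*(n^2 - 6*n + 9) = (n - 4)*(n - 3)*(n - 3)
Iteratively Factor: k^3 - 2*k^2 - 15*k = (k + 3)*(k^2 - 5*k) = (k - 5)*(k + 3)*(k)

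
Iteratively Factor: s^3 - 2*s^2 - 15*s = (s)*(s^2 - 2*s - 15) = s*(s - 5)*(s + 3)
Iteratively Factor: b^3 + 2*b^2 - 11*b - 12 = (b + 4)*(b^2 - 2*b - 3) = (b - 3)*(b + 4)*(b + 1)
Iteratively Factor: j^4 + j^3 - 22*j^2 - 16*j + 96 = (j + 4)*(j^3 - 3*j^2 - 10*j + 24) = (j - 4)*(j + 4)*(j^2 + j - 6) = (j - 4)*(j + 3)*(j + 4)*(j - 2)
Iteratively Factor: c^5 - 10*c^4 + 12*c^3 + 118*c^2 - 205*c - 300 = (c - 5)*(c^4 - 5*c^3 - 13*c^2 + 53*c + 60) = (c - 5)*(c - 4)*(c^3 - c^2 - 17*c - 15) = (c - 5)*(c - 4)*(c + 3)*(c^2 - 4*c - 5) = (c - 5)*(c - 4)*(c + 1)*(c + 3)*(c - 5)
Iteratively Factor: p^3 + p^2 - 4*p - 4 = (p - 2)*(p^2 + 3*p + 2) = (p - 2)*(p + 2)*(p + 1)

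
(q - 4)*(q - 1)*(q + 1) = q^3 - 4*q^2 - q + 4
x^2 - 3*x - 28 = (x - 7)*(x + 4)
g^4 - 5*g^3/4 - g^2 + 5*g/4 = g*(g - 5/4)*(g - 1)*(g + 1)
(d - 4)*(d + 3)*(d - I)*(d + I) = d^4 - d^3 - 11*d^2 - d - 12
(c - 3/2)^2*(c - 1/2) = c^3 - 7*c^2/2 + 15*c/4 - 9/8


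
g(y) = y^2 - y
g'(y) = 2*y - 1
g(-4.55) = 25.25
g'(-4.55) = -10.10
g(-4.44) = 24.15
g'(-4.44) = -9.88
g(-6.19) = 44.51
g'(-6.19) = -13.38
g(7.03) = 42.39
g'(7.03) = 13.06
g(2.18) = 2.57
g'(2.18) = 3.36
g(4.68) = 17.22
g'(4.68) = 8.36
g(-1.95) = 5.75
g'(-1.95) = -4.90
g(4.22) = 13.59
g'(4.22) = 7.44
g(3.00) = 6.00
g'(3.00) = 5.00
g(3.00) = 6.00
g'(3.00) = 5.00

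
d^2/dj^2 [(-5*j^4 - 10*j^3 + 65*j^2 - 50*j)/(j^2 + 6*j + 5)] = 10*(-j^3 - 3*j^2 - 3*j + 5)/(j^3 + 3*j^2 + 3*j + 1)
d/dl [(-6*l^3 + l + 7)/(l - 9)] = 2*(-6*l^3 + 81*l^2 - 8)/(l^2 - 18*l + 81)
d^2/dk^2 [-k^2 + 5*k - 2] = -2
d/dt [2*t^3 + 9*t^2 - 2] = 6*t*(t + 3)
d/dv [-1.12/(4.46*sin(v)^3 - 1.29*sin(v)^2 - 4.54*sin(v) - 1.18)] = (14.9856*sin(v)^2 - 2.8896*sin(v) - 5.0848)*cos(v)/(-4.46*sin(v)^3 + 1.29*sin(v)^2 + 4.54*sin(v) + 1.18)^2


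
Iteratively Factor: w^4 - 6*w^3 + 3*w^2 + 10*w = (w - 5)*(w^3 - w^2 - 2*w) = w*(w - 5)*(w^2 - w - 2) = w*(w - 5)*(w - 2)*(w + 1)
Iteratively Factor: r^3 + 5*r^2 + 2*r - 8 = (r + 4)*(r^2 + r - 2) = (r + 2)*(r + 4)*(r - 1)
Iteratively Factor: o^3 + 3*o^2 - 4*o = (o + 4)*(o^2 - o) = (o - 1)*(o + 4)*(o)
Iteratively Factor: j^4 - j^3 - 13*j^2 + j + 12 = (j + 1)*(j^3 - 2*j^2 - 11*j + 12) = (j + 1)*(j + 3)*(j^2 - 5*j + 4) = (j - 4)*(j + 1)*(j + 3)*(j - 1)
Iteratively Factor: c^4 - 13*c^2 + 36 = (c + 2)*(c^3 - 2*c^2 - 9*c + 18) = (c + 2)*(c + 3)*(c^2 - 5*c + 6) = (c - 3)*(c + 2)*(c + 3)*(c - 2)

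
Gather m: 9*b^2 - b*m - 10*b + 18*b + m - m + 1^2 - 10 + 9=9*b^2 - b*m + 8*b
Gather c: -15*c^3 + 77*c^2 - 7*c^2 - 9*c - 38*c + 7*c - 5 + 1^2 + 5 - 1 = -15*c^3 + 70*c^2 - 40*c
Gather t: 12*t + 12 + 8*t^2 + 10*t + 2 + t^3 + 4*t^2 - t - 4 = t^3 + 12*t^2 + 21*t + 10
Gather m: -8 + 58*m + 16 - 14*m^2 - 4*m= -14*m^2 + 54*m + 8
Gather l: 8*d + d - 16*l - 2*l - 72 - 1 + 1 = 9*d - 18*l - 72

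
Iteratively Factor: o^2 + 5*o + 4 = (o + 4)*(o + 1)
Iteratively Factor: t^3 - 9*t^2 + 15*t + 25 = (t - 5)*(t^2 - 4*t - 5) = (t - 5)*(t + 1)*(t - 5)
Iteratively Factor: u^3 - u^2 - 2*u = (u + 1)*(u^2 - 2*u) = u*(u + 1)*(u - 2)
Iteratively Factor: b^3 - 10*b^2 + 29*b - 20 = (b - 5)*(b^2 - 5*b + 4) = (b - 5)*(b - 1)*(b - 4)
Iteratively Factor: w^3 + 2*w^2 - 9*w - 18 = (w + 2)*(w^2 - 9) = (w - 3)*(w + 2)*(w + 3)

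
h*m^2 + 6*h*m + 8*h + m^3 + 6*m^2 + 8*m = (h + m)*(m + 2)*(m + 4)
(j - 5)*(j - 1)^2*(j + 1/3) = j^4 - 20*j^3/3 + 26*j^2/3 - 4*j/3 - 5/3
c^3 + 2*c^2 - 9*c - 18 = (c - 3)*(c + 2)*(c + 3)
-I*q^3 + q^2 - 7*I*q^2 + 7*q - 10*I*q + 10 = (q + 2)*(q + 5)*(-I*q + 1)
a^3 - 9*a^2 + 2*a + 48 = (a - 8)*(a - 3)*(a + 2)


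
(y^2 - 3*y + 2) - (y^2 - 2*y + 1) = 1 - y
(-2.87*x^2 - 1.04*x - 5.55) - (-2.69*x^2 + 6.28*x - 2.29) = -0.18*x^2 - 7.32*x - 3.26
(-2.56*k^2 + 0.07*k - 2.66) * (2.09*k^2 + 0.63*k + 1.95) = -5.3504*k^4 - 1.4665*k^3 - 10.5073*k^2 - 1.5393*k - 5.187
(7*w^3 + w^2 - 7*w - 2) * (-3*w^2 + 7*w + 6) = -21*w^5 + 46*w^4 + 70*w^3 - 37*w^2 - 56*w - 12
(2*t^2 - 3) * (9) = 18*t^2 - 27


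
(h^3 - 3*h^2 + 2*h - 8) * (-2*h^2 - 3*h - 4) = -2*h^5 + 3*h^4 + h^3 + 22*h^2 + 16*h + 32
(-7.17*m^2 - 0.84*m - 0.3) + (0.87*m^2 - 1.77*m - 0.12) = -6.3*m^2 - 2.61*m - 0.42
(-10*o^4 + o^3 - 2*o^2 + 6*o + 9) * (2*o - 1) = -20*o^5 + 12*o^4 - 5*o^3 + 14*o^2 + 12*o - 9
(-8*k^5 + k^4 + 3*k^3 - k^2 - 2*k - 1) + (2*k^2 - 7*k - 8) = -8*k^5 + k^4 + 3*k^3 + k^2 - 9*k - 9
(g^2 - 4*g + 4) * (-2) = -2*g^2 + 8*g - 8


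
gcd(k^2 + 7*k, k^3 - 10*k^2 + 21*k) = k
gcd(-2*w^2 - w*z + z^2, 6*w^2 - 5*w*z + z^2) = -2*w + z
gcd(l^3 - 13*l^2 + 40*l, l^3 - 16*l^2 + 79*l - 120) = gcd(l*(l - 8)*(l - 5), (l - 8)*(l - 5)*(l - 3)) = l^2 - 13*l + 40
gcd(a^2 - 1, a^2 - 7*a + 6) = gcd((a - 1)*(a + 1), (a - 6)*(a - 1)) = a - 1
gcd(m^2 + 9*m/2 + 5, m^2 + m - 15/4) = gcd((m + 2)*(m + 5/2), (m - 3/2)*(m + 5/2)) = m + 5/2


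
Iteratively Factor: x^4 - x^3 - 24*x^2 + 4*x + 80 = (x - 2)*(x^3 + x^2 - 22*x - 40) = (x - 2)*(x + 2)*(x^2 - x - 20) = (x - 2)*(x + 2)*(x + 4)*(x - 5)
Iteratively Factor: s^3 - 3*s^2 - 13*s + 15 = (s - 1)*(s^2 - 2*s - 15) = (s - 5)*(s - 1)*(s + 3)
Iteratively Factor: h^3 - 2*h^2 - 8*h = (h)*(h^2 - 2*h - 8) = h*(h + 2)*(h - 4)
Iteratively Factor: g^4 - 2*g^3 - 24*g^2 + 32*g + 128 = (g - 4)*(g^3 + 2*g^2 - 16*g - 32) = (g - 4)*(g + 4)*(g^2 - 2*g - 8) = (g - 4)^2*(g + 4)*(g + 2)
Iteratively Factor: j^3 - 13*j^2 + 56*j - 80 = (j - 4)*(j^2 - 9*j + 20) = (j - 5)*(j - 4)*(j - 4)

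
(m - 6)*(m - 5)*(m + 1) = m^3 - 10*m^2 + 19*m + 30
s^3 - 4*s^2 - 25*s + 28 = (s - 7)*(s - 1)*(s + 4)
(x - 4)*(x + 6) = x^2 + 2*x - 24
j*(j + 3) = j^2 + 3*j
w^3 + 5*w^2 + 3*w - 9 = (w - 1)*(w + 3)^2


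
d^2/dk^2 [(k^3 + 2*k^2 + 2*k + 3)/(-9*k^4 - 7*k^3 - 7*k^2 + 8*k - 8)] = 2*(-81*k^9 - 486*k^8 - 1161*k^7 - 3865*k^6 - 3675*k^5 - 1581*k^4 + 1150*k^3 + 2559*k^2 + 1152*k - 280)/(729*k^12 + 1701*k^11 + 3024*k^10 + 1045*k^9 + 1272*k^8 - 147*k^7 + 3919*k^6 - 936*k^5 + 1560*k^4 - 1856*k^3 + 2880*k^2 - 1536*k + 512)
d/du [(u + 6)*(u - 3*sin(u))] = u - (u + 6)*(3*cos(u) - 1) - 3*sin(u)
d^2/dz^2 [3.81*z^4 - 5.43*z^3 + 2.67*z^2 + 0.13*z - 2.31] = 45.72*z^2 - 32.58*z + 5.34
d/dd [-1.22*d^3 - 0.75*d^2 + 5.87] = d*(-3.66*d - 1.5)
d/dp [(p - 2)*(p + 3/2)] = 2*p - 1/2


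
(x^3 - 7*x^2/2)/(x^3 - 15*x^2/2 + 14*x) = x/(x - 4)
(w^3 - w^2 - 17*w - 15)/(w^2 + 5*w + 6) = (w^2 - 4*w - 5)/(w + 2)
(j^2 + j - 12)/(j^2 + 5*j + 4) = (j - 3)/(j + 1)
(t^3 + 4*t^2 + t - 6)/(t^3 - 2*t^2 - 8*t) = (t^2 + 2*t - 3)/(t*(t - 4))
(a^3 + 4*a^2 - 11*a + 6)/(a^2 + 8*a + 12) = (a^2 - 2*a + 1)/(a + 2)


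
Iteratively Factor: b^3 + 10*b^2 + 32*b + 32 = (b + 4)*(b^2 + 6*b + 8) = (b + 2)*(b + 4)*(b + 4)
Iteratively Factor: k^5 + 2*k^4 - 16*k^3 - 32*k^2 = (k)*(k^4 + 2*k^3 - 16*k^2 - 32*k) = k^2*(k^3 + 2*k^2 - 16*k - 32) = k^2*(k - 4)*(k^2 + 6*k + 8) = k^2*(k - 4)*(k + 2)*(k + 4)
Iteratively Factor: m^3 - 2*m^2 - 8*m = (m)*(m^2 - 2*m - 8) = m*(m + 2)*(m - 4)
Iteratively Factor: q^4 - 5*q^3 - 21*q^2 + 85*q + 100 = (q + 4)*(q^3 - 9*q^2 + 15*q + 25) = (q - 5)*(q + 4)*(q^2 - 4*q - 5) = (q - 5)*(q + 1)*(q + 4)*(q - 5)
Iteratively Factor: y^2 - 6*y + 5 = (y - 1)*(y - 5)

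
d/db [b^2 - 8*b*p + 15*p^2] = 2*b - 8*p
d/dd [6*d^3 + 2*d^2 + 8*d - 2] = 18*d^2 + 4*d + 8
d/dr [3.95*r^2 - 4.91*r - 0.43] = 7.9*r - 4.91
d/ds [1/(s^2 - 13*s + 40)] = (13 - 2*s)/(s^2 - 13*s + 40)^2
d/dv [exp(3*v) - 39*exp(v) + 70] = 3*(exp(2*v) - 13)*exp(v)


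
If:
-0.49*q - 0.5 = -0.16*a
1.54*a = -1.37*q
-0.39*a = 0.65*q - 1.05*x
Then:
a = 0.70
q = -0.79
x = -0.23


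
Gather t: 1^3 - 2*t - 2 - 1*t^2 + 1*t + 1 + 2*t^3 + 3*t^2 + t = 2*t^3 + 2*t^2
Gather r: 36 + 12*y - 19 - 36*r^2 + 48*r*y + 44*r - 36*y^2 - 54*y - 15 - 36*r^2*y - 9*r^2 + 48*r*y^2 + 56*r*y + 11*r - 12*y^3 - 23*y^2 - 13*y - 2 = r^2*(-36*y - 45) + r*(48*y^2 + 104*y + 55) - 12*y^3 - 59*y^2 - 55*y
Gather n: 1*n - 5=n - 5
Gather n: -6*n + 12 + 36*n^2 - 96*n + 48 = 36*n^2 - 102*n + 60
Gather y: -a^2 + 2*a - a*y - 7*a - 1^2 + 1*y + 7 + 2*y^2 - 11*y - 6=-a^2 - 5*a + 2*y^2 + y*(-a - 10)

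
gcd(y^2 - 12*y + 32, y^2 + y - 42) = 1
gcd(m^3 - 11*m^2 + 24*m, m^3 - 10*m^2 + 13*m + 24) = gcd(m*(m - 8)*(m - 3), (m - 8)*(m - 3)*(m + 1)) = m^2 - 11*m + 24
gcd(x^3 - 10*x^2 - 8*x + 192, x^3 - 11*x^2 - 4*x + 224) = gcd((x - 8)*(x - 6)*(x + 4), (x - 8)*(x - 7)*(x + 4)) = x^2 - 4*x - 32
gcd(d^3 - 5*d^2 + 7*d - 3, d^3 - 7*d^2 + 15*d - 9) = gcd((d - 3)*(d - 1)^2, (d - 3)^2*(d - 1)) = d^2 - 4*d + 3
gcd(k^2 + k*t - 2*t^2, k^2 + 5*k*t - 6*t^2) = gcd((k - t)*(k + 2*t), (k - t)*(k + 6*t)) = -k + t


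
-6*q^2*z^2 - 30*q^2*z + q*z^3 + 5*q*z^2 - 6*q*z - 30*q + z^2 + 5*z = (-6*q + z)*(z + 5)*(q*z + 1)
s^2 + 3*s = s*(s + 3)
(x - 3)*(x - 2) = x^2 - 5*x + 6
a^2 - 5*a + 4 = (a - 4)*(a - 1)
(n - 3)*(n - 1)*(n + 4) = n^3 - 13*n + 12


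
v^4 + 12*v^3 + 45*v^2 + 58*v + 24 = (v + 1)^2*(v + 4)*(v + 6)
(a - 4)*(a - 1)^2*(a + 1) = a^4 - 5*a^3 + 3*a^2 + 5*a - 4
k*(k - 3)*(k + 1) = k^3 - 2*k^2 - 3*k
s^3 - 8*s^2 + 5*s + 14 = (s - 7)*(s - 2)*(s + 1)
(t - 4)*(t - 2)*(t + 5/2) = t^3 - 7*t^2/2 - 7*t + 20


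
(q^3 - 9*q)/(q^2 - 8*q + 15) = q*(q + 3)/(q - 5)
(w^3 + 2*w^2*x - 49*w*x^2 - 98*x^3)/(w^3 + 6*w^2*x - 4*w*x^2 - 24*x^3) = (-w^2 + 49*x^2)/(-w^2 - 4*w*x + 12*x^2)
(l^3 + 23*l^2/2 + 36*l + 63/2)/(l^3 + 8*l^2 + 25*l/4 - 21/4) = 2*(l + 3)/(2*l - 1)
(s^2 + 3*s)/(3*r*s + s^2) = (s + 3)/(3*r + s)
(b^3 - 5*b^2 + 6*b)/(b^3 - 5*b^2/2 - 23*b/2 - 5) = 2*b*(-b^2 + 5*b - 6)/(-2*b^3 + 5*b^2 + 23*b + 10)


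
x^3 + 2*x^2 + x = x*(x + 1)^2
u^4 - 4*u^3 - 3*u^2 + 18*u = u*(u - 3)^2*(u + 2)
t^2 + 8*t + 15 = (t + 3)*(t + 5)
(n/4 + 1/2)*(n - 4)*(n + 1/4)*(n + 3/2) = n^4/4 - n^3/16 - 89*n^2/32 - 59*n/16 - 3/4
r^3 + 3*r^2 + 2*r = r*(r + 1)*(r + 2)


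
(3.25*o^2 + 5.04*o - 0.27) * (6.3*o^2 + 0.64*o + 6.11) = 20.475*o^4 + 33.832*o^3 + 21.3821*o^2 + 30.6216*o - 1.6497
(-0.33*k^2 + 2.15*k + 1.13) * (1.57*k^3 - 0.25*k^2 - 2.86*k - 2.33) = -0.5181*k^5 + 3.458*k^4 + 2.1804*k^3 - 5.6626*k^2 - 8.2413*k - 2.6329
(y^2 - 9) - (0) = y^2 - 9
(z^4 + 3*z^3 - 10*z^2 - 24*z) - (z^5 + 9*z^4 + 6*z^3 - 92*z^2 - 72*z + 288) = -z^5 - 8*z^4 - 3*z^3 + 82*z^2 + 48*z - 288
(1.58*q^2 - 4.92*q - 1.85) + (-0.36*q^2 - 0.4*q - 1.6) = 1.22*q^2 - 5.32*q - 3.45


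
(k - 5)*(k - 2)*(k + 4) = k^3 - 3*k^2 - 18*k + 40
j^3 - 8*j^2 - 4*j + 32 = (j - 8)*(j - 2)*(j + 2)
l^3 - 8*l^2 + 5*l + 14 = (l - 7)*(l - 2)*(l + 1)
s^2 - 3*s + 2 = (s - 2)*(s - 1)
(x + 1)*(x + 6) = x^2 + 7*x + 6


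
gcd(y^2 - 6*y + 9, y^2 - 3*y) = y - 3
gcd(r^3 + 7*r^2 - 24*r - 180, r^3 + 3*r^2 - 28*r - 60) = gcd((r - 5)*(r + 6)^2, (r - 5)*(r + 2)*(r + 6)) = r^2 + r - 30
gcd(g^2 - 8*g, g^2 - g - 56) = g - 8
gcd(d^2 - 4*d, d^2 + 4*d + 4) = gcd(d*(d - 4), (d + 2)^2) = 1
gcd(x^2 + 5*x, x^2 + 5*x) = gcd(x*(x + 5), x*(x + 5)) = x^2 + 5*x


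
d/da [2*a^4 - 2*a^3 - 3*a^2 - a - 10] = 8*a^3 - 6*a^2 - 6*a - 1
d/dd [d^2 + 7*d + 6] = 2*d + 7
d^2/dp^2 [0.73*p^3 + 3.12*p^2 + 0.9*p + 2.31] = 4.38*p + 6.24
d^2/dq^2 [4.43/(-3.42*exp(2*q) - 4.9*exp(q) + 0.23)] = (-4.43*(6.84*exp(q) + 4.9)*(13.68*exp(q) + 9.8)*exp(q) + (60.6024*exp(q) + 21.707)*(3.42*exp(2*q) + 4.9*exp(q) - 0.23))*exp(q)/(3.42*exp(2*q) + 4.9*exp(q) - 0.23)^3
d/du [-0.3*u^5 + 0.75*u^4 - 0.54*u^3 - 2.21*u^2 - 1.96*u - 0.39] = -1.5*u^4 + 3.0*u^3 - 1.62*u^2 - 4.42*u - 1.96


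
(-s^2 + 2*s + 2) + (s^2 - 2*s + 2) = 4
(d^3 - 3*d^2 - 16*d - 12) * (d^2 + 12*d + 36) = d^5 + 9*d^4 - 16*d^3 - 312*d^2 - 720*d - 432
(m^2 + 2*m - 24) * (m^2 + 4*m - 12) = m^4 + 6*m^3 - 28*m^2 - 120*m + 288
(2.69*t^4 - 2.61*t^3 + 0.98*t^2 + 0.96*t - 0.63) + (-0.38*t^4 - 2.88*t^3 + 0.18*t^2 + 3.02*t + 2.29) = 2.31*t^4 - 5.49*t^3 + 1.16*t^2 + 3.98*t + 1.66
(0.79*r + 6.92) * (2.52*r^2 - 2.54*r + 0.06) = 1.9908*r^3 + 15.4318*r^2 - 17.5294*r + 0.4152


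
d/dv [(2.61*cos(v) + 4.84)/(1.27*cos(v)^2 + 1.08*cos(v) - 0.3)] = (3.3147*cos(v)^2 + 12.2936*cos(v) + 6.0102)*sin(v)/(1.6129*cos(v)^4 + 2.7432*cos(v)^3 + 0.4044*cos(v)^2 - 0.648*cos(v) + 0.09)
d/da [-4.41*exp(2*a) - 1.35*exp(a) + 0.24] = (-8.82*exp(a) - 1.35)*exp(a)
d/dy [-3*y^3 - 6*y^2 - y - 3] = -9*y^2 - 12*y - 1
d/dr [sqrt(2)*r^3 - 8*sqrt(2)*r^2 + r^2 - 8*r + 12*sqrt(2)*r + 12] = 3*sqrt(2)*r^2 - 16*sqrt(2)*r + 2*r - 8 + 12*sqrt(2)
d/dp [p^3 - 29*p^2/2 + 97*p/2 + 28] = 3*p^2 - 29*p + 97/2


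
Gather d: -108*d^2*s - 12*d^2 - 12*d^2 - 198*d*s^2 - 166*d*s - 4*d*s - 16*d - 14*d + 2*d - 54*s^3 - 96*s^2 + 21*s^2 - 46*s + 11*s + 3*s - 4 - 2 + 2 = d^2*(-108*s - 24) + d*(-198*s^2 - 170*s - 28) - 54*s^3 - 75*s^2 - 32*s - 4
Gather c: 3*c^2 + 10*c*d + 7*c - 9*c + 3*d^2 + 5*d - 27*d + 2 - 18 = 3*c^2 + c*(10*d - 2) + 3*d^2 - 22*d - 16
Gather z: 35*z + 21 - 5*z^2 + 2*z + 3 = -5*z^2 + 37*z + 24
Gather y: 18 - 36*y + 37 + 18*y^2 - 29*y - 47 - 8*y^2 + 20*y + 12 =10*y^2 - 45*y + 20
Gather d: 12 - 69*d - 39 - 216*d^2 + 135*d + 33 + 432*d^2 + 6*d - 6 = 216*d^2 + 72*d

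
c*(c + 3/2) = c^2 + 3*c/2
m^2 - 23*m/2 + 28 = (m - 8)*(m - 7/2)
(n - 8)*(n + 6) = n^2 - 2*n - 48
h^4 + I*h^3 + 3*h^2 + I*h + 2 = (h - I)^2*(h + I)*(h + 2*I)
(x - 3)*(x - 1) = x^2 - 4*x + 3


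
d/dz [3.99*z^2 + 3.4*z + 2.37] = 7.98*z + 3.4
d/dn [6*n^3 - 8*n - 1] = 18*n^2 - 8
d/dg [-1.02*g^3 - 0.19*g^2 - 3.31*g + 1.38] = -3.06*g^2 - 0.38*g - 3.31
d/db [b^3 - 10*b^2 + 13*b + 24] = 3*b^2 - 20*b + 13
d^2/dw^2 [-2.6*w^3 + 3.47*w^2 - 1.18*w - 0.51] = 6.94 - 15.6*w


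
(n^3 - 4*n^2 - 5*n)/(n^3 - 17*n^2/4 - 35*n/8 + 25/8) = 8*n*(n + 1)/(8*n^2 + 6*n - 5)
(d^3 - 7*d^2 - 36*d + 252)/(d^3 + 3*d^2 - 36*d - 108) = (d - 7)/(d + 3)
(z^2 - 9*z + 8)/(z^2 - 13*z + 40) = (z - 1)/(z - 5)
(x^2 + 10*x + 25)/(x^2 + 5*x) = (x + 5)/x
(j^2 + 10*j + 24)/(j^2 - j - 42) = (j + 4)/(j - 7)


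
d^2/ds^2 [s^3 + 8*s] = 6*s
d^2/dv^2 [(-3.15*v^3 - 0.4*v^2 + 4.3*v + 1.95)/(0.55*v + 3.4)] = (-1.90575*v^3 - 35.343*v^2 - 218.484*v - 24.15025)/(0.166375*v^3 + 3.0855*v^2 + 19.074*v + 39.304)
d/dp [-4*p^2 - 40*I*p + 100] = -8*p - 40*I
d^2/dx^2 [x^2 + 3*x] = 2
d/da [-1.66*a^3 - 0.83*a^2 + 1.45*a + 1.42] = -4.98*a^2 - 1.66*a + 1.45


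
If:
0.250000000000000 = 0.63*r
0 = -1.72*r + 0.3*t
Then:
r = 0.40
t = 2.28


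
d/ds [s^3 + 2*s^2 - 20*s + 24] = 3*s^2 + 4*s - 20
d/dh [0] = 0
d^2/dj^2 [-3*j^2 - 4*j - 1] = -6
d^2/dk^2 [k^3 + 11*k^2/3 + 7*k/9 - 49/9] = 6*k + 22/3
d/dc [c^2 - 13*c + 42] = 2*c - 13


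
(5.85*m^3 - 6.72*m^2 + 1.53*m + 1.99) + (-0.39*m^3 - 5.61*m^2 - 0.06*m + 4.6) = 5.46*m^3 - 12.33*m^2 + 1.47*m + 6.59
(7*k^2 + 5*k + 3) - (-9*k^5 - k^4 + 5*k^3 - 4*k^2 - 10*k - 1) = 9*k^5 + k^4 - 5*k^3 + 11*k^2 + 15*k + 4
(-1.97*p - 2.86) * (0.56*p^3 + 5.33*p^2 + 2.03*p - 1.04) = -1.1032*p^4 - 12.1017*p^3 - 19.2429*p^2 - 3.757*p + 2.9744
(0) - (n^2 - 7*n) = -n^2 + 7*n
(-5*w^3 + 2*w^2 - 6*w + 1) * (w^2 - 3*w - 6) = -5*w^5 + 17*w^4 + 18*w^3 + 7*w^2 + 33*w - 6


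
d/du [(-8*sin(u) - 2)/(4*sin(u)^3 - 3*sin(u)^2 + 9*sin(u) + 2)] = 2*(32*sin(u)^3 - 6*sin(u) + 1)*cos(u)/(4*sin(u)^3 - 3*sin(u)^2 + 9*sin(u) + 2)^2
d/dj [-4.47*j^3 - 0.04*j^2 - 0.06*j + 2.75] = -13.41*j^2 - 0.08*j - 0.06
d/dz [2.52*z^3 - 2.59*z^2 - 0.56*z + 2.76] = 7.56*z^2 - 5.18*z - 0.56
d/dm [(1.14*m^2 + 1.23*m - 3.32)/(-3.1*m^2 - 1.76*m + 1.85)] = (1.8066*m^2 - 16.366*m - 3.5677)/(9.61*m^4 + 10.912*m^3 - 8.3724*m^2 - 6.512*m + 3.4225)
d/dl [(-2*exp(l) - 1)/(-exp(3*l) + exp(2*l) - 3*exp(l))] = (-4*exp(3*l) - exp(2*l) + 2*exp(l) - 3)*exp(-l)/(exp(4*l) - 2*exp(3*l) + 7*exp(2*l) - 6*exp(l) + 9)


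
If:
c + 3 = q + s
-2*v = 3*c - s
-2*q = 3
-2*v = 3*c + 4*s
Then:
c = -9/2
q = -3/2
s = 0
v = 27/4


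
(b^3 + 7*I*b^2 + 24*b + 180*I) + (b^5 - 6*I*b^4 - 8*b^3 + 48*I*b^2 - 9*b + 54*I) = b^5 - 6*I*b^4 - 7*b^3 + 55*I*b^2 + 15*b + 234*I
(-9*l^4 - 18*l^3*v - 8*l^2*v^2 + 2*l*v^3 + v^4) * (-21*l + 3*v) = 189*l^5 + 351*l^4*v + 114*l^3*v^2 - 66*l^2*v^3 - 15*l*v^4 + 3*v^5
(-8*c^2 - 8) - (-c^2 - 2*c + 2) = -7*c^2 + 2*c - 10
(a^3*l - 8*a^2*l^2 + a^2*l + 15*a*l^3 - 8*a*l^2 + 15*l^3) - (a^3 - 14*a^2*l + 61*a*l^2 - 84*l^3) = a^3*l - a^3 - 8*a^2*l^2 + 15*a^2*l + 15*a*l^3 - 69*a*l^2 + 99*l^3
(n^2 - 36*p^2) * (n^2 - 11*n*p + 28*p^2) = n^4 - 11*n^3*p - 8*n^2*p^2 + 396*n*p^3 - 1008*p^4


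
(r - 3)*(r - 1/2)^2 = r^3 - 4*r^2 + 13*r/4 - 3/4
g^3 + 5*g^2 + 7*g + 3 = (g + 1)^2*(g + 3)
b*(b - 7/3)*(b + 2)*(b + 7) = b^4 + 20*b^3/3 - 7*b^2 - 98*b/3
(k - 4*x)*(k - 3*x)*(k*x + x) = k^3*x - 7*k^2*x^2 + k^2*x + 12*k*x^3 - 7*k*x^2 + 12*x^3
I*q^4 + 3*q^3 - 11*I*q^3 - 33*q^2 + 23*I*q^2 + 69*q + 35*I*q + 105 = (q - 7)*(q - 5)*(q - 3*I)*(I*q + I)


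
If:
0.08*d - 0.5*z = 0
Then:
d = 6.25*z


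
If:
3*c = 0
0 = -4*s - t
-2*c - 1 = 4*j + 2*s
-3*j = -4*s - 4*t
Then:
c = 0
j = -2/7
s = 1/14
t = -2/7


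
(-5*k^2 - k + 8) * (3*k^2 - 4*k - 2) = -15*k^4 + 17*k^3 + 38*k^2 - 30*k - 16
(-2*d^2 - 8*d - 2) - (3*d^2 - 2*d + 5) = -5*d^2 - 6*d - 7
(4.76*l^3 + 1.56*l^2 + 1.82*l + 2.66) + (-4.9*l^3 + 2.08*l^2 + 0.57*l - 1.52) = -0.140000000000001*l^3 + 3.64*l^2 + 2.39*l + 1.14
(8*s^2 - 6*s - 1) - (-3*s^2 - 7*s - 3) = 11*s^2 + s + 2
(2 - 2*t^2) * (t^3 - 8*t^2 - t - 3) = -2*t^5 + 16*t^4 + 4*t^3 - 10*t^2 - 2*t - 6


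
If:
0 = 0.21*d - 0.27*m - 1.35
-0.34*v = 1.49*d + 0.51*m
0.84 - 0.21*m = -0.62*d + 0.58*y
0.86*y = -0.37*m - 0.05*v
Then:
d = -1.93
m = -6.50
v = 18.21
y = 1.74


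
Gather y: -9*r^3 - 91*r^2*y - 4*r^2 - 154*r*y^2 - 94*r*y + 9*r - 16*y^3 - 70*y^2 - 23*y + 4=-9*r^3 - 4*r^2 + 9*r - 16*y^3 + y^2*(-154*r - 70) + y*(-91*r^2 - 94*r - 23) + 4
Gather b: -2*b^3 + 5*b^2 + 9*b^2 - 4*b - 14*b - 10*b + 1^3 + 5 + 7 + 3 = -2*b^3 + 14*b^2 - 28*b + 16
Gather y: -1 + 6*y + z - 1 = 6*y + z - 2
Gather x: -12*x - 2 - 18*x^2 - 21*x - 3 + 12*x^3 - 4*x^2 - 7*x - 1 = 12*x^3 - 22*x^2 - 40*x - 6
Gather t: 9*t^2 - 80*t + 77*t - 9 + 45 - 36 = 9*t^2 - 3*t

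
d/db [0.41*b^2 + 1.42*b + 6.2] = 0.82*b + 1.42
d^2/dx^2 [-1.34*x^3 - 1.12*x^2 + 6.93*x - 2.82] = -8.04*x - 2.24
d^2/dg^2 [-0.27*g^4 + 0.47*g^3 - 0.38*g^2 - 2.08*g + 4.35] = -3.24*g^2 + 2.82*g - 0.76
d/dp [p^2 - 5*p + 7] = 2*p - 5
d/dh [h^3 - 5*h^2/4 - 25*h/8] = 3*h^2 - 5*h/2 - 25/8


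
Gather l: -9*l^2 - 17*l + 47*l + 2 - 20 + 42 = -9*l^2 + 30*l + 24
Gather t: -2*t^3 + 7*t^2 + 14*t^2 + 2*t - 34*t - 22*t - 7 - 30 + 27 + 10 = -2*t^3 + 21*t^2 - 54*t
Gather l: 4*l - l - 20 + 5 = 3*l - 15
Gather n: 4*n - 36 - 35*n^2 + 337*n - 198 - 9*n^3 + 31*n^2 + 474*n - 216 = -9*n^3 - 4*n^2 + 815*n - 450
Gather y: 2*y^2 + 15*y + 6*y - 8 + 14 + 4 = 2*y^2 + 21*y + 10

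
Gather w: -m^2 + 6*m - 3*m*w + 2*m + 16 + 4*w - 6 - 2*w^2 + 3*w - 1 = -m^2 + 8*m - 2*w^2 + w*(7 - 3*m) + 9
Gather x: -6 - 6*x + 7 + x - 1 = -5*x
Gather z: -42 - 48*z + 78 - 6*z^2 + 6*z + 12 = -6*z^2 - 42*z + 48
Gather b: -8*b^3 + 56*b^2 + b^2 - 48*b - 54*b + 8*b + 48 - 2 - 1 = -8*b^3 + 57*b^2 - 94*b + 45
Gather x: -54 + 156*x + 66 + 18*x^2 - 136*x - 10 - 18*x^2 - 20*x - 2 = 0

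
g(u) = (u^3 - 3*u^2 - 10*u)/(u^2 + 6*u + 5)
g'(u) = (-2*u - 6)*(u^3 - 3*u^2 - 10*u)/(u^2 + 6*u + 5)^2 + (3*u^2 - 6*u - 10)/(u^2 + 6*u + 5)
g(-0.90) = 14.25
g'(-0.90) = -151.23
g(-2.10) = 0.47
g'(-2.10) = -4.70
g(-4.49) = 59.61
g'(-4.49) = -143.30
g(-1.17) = -9.20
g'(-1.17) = -53.46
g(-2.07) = 0.33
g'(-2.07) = -4.68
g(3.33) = -0.82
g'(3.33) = 0.38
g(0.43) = -0.61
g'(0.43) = -1.01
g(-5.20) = -202.06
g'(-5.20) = -936.59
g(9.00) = 2.83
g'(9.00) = 0.79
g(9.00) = 2.83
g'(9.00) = 0.79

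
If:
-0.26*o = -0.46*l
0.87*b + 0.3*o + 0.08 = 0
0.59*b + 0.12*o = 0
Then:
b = 0.13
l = -0.37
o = -0.65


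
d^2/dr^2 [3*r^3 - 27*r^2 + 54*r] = 18*r - 54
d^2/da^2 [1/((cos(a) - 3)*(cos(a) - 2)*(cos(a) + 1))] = (-90*(1 - cos(a)^2)^2 + 12*sin(a)^6 + 3*cos(a)^6 + 44*cos(a)^5 + 2*cos(a)^3 - 139*cos(a)^2 - 54*cos(a) + 128)/((cos(a) - 3)^3*(cos(a) - 2)^3*(cos(a) + 1)^3)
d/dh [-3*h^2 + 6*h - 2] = 6 - 6*h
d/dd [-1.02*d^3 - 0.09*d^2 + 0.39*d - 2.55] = -3.06*d^2 - 0.18*d + 0.39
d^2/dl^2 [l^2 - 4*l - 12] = 2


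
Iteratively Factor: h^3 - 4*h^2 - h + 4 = (h - 4)*(h^2 - 1) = (h - 4)*(h - 1)*(h + 1)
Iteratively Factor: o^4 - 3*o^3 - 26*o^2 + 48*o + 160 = (o + 2)*(o^3 - 5*o^2 - 16*o + 80) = (o + 2)*(o + 4)*(o^2 - 9*o + 20) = (o - 5)*(o + 2)*(o + 4)*(o - 4)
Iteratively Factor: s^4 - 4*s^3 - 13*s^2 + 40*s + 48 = (s - 4)*(s^3 - 13*s - 12) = (s - 4)^2*(s^2 + 4*s + 3) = (s - 4)^2*(s + 1)*(s + 3)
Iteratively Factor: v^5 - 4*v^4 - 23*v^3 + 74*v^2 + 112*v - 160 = (v + 2)*(v^4 - 6*v^3 - 11*v^2 + 96*v - 80) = (v - 1)*(v + 2)*(v^3 - 5*v^2 - 16*v + 80) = (v - 4)*(v - 1)*(v + 2)*(v^2 - v - 20) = (v - 5)*(v - 4)*(v - 1)*(v + 2)*(v + 4)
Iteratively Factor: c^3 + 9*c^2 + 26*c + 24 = (c + 4)*(c^2 + 5*c + 6) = (c + 3)*(c + 4)*(c + 2)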